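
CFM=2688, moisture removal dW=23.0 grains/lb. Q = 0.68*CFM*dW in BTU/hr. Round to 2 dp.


Q = 0.68 * 2688 * 23.0 = 42040.32 BTU/hr

42040.32 BTU/hr


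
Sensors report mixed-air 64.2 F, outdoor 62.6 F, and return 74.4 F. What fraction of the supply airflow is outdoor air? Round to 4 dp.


frac = (64.2 - 74.4) / (62.6 - 74.4) = 0.8644

0.8644


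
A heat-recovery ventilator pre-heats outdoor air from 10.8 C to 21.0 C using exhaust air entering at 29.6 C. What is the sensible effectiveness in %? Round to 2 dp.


eff = (21.0-10.8)/(29.6-10.8)*100 = 54.26 %

54.26 %


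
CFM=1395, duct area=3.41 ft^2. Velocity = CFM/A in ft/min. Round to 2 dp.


V = 1395 / 3.41 = 409.09 ft/min

409.09 ft/min


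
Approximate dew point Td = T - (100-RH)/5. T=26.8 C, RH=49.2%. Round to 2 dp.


Td = 26.8 - (100-49.2)/5 = 16.64 C

16.64 C


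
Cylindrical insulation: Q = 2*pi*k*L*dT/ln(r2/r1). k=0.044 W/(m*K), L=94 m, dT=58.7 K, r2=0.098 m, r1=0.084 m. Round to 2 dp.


Q = 2*pi*0.044*94*58.7/ln(0.098/0.084) = 9895.85 W

9895.85 W


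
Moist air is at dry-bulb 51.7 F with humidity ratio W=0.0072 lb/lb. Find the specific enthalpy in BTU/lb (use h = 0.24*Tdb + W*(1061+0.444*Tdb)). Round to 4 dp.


h = 0.24*51.7 + 0.0072*(1061+0.444*51.7) = 20.2125 BTU/lb

20.2125 BTU/lb


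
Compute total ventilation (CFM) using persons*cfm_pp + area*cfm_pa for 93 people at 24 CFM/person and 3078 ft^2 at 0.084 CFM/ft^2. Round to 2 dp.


Total = 93*24 + 3078*0.084 = 2490.55 CFM

2490.55 CFM


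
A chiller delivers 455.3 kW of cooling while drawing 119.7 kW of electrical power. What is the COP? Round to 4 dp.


COP = 455.3 / 119.7 = 3.8037

3.8037


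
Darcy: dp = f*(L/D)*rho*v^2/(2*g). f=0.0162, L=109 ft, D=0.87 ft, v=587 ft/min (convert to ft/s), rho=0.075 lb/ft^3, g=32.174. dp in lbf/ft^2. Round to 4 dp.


v_fps = 587/60 = 9.7833 ft/s
dp = 0.0162*(109/0.87)*0.075*9.7833^2/(2*32.174) = 0.2264 lbf/ft^2

0.2264 lbf/ft^2


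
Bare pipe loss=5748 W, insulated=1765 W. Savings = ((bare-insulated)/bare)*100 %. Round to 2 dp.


Savings = ((5748-1765)/5748)*100 = 69.29 %

69.29 %


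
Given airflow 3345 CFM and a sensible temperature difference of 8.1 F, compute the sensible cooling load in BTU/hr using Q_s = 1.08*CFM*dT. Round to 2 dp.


Q = 1.08 * 3345 * 8.1 = 29262.06 BTU/hr

29262.06 BTU/hr


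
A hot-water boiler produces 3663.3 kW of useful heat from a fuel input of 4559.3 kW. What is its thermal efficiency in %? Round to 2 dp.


eta = (3663.3/4559.3)*100 = 80.35 %

80.35 %


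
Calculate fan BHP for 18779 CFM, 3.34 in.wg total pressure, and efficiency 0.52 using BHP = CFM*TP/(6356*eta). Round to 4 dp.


BHP = 18779 * 3.34 / (6356 * 0.52) = 18.9772 hp

18.9772 hp


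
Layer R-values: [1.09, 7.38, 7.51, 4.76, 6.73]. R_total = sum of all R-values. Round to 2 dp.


R_total = 1.09 + 7.38 + 7.51 + 4.76 + 6.73 = 27.47

27.47


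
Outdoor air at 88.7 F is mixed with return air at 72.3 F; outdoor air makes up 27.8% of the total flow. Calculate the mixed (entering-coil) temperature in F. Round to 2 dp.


T_mix = 72.3 + (27.8/100)*(88.7-72.3) = 76.86 F

76.86 F


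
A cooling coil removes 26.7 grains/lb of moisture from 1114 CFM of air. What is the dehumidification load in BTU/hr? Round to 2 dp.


Q = 0.68 * 1114 * 26.7 = 20225.78 BTU/hr

20225.78 BTU/hr


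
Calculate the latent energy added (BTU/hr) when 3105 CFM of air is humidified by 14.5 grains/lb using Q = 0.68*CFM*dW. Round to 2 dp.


Q = 0.68 * 3105 * 14.5 = 30615.30 BTU/hr

30615.30 BTU/hr


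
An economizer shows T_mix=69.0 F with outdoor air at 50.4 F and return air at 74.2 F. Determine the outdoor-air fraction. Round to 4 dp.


frac = (69.0 - 74.2) / (50.4 - 74.2) = 0.2185

0.2185


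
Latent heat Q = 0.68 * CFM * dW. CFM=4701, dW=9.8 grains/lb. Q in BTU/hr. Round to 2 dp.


Q = 0.68 * 4701 * 9.8 = 31327.46 BTU/hr

31327.46 BTU/hr


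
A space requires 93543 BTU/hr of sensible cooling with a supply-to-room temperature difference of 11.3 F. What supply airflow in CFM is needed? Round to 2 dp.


CFM = 93543 / (1.08 * 11.3) = 7664.95

7664.95 CFM


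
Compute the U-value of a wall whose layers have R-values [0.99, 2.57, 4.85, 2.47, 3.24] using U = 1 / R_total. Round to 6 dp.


R_total = 0.99 + 2.57 + 4.85 + 2.47 + 3.24 = 14.12
U = 1/14.12 = 0.070822

0.070822


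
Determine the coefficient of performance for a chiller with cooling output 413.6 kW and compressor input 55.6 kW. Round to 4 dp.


COP = 413.6 / 55.6 = 7.4388

7.4388


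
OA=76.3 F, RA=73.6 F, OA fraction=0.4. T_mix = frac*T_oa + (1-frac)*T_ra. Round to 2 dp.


T_mix = 0.4*76.3 + 0.6*73.6 = 74.68 F

74.68 F


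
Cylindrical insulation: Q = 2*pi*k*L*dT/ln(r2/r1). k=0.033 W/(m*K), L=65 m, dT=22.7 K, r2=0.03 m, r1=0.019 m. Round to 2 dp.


Q = 2*pi*0.033*65*22.7/ln(0.03/0.019) = 669.80 W

669.80 W


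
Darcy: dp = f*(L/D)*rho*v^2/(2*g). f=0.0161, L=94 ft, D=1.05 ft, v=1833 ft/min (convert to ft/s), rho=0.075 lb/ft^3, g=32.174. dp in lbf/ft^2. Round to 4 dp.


v_fps = 1833/60 = 30.55 ft/s
dp = 0.0161*(94/1.05)*0.075*30.55^2/(2*32.174) = 1.5679 lbf/ft^2

1.5679 lbf/ft^2


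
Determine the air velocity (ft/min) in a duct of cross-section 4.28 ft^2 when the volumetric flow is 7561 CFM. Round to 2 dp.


V = 7561 / 4.28 = 1766.59 ft/min

1766.59 ft/min


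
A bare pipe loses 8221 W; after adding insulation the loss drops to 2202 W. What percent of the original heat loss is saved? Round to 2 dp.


Savings = ((8221-2202)/8221)*100 = 73.21 %

73.21 %


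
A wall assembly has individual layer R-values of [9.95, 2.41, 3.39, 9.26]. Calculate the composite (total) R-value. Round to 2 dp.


R_total = 9.95 + 2.41 + 3.39 + 9.26 = 25.01

25.01


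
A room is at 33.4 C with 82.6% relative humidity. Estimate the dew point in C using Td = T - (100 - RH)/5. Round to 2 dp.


Td = 33.4 - (100-82.6)/5 = 29.92 C

29.92 C


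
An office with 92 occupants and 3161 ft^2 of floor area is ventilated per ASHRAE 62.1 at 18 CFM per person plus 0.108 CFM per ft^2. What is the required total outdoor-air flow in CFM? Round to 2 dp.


Total = 92*18 + 3161*0.108 = 1997.39 CFM

1997.39 CFM


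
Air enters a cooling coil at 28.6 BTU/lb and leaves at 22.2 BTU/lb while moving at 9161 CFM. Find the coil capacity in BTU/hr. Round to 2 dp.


Q = 4.5 * 9161 * (28.6 - 22.2) = 263836.80 BTU/hr

263836.80 BTU/hr


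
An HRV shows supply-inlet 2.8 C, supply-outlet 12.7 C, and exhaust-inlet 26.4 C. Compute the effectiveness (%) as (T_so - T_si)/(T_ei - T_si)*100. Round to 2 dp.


eff = (12.7-2.8)/(26.4-2.8)*100 = 41.95 %

41.95 %


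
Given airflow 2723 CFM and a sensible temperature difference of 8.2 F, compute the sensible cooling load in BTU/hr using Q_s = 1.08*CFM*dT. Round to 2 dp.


Q = 1.08 * 2723 * 8.2 = 24114.89 BTU/hr

24114.89 BTU/hr


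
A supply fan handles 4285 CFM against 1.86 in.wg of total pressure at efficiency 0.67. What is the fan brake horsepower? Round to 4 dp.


BHP = 4285 * 1.86 / (6356 * 0.67) = 1.8716 hp

1.8716 hp


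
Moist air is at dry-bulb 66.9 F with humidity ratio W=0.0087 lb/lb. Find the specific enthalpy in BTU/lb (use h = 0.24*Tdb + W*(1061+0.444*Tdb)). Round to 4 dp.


h = 0.24*66.9 + 0.0087*(1061+0.444*66.9) = 25.5451 BTU/lb

25.5451 BTU/lb


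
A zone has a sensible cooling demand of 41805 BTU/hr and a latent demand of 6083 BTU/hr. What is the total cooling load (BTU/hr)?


Qt = 41805 + 6083 = 47888 BTU/hr

47888 BTU/hr


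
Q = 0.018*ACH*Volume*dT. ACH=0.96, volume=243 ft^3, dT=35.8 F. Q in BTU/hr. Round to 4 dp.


Q = 0.018 * 0.96 * 243 * 35.8 = 150.3256 BTU/hr

150.3256 BTU/hr


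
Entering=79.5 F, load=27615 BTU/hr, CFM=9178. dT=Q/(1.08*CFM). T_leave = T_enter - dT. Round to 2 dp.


dT = 27615/(1.08*9178) = 2.7859
T_leave = 79.5 - 2.7859 = 76.71 F

76.71 F


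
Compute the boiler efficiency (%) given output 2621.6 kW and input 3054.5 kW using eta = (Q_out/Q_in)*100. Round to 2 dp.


eta = (2621.6/3054.5)*100 = 85.83 %

85.83 %


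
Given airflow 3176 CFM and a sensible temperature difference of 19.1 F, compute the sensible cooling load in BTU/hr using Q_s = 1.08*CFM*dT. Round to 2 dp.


Q = 1.08 * 3176 * 19.1 = 65514.53 BTU/hr

65514.53 BTU/hr


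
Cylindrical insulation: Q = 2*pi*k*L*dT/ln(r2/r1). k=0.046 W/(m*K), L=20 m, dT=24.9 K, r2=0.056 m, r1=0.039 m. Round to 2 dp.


Q = 2*pi*0.046*20*24.9/ln(0.056/0.039) = 397.84 W

397.84 W


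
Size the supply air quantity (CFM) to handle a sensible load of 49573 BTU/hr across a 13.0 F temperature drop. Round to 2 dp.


CFM = 49573 / (1.08 * 13.0) = 3530.84

3530.84 CFM


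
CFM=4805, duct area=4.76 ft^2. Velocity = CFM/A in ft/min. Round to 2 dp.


V = 4805 / 4.76 = 1009.45 ft/min

1009.45 ft/min


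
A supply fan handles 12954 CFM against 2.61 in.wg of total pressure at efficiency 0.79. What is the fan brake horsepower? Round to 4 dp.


BHP = 12954 * 2.61 / (6356 * 0.79) = 6.7334 hp

6.7334 hp


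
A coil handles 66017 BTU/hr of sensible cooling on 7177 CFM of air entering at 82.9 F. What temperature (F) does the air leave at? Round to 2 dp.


dT = 66017/(1.08*7177) = 8.5170
T_leave = 82.9 - 8.5170 = 74.38 F

74.38 F


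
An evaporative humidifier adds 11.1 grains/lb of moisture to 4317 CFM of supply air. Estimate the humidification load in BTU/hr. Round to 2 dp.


Q = 0.68 * 4317 * 11.1 = 32584.72 BTU/hr

32584.72 BTU/hr


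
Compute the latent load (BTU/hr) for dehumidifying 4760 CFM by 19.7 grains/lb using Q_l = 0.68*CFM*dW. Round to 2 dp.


Q = 0.68 * 4760 * 19.7 = 63764.96 BTU/hr

63764.96 BTU/hr


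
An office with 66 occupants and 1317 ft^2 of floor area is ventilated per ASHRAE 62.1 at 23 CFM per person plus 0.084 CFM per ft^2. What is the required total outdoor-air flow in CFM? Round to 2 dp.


Total = 66*23 + 1317*0.084 = 1628.63 CFM

1628.63 CFM


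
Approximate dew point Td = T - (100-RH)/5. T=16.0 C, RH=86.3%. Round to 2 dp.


Td = 16.0 - (100-86.3)/5 = 13.26 C

13.26 C


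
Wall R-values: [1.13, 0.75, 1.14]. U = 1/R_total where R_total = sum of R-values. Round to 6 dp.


R_total = 1.13 + 0.75 + 1.14 = 3.02
U = 1/3.02 = 0.331126

0.331126


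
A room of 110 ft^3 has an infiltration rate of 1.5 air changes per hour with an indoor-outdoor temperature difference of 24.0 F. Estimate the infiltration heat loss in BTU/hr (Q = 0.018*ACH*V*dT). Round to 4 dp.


Q = 0.018 * 1.5 * 110 * 24.0 = 71.2800 BTU/hr

71.2800 BTU/hr


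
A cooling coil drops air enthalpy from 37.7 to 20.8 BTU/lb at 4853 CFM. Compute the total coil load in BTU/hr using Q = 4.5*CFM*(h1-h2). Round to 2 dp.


Q = 4.5 * 4853 * (37.7 - 20.8) = 369070.65 BTU/hr

369070.65 BTU/hr


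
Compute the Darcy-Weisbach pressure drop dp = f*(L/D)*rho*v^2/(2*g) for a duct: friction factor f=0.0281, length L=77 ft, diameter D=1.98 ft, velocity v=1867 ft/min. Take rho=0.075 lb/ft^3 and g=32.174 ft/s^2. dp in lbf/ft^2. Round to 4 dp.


v_fps = 1867/60 = 31.1167 ft/s
dp = 0.0281*(77/1.98)*0.075*31.1167^2/(2*32.174) = 1.2332 lbf/ft^2

1.2332 lbf/ft^2


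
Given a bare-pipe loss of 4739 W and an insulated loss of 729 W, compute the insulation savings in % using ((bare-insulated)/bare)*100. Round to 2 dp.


Savings = ((4739-729)/4739)*100 = 84.62 %

84.62 %


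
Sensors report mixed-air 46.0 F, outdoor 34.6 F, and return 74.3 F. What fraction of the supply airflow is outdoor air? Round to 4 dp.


frac = (46.0 - 74.3) / (34.6 - 74.3) = 0.7128

0.7128


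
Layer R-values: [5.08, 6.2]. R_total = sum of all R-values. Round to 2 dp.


R_total = 5.08 + 6.2 = 11.28

11.28


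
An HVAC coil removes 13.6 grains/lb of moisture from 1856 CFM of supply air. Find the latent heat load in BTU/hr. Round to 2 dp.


Q = 0.68 * 1856 * 13.6 = 17164.29 BTU/hr

17164.29 BTU/hr


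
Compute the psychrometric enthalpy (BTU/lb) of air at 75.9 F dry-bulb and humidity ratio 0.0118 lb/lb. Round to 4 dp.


h = 0.24*75.9 + 0.0118*(1061+0.444*75.9) = 31.1335 BTU/lb

31.1335 BTU/lb


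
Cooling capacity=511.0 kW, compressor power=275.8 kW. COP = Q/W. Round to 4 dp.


COP = 511.0 / 275.8 = 1.8528

1.8528


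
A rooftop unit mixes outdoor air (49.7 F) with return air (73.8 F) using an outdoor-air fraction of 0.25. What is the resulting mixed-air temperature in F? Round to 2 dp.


T_mix = 0.25*49.7 + 0.75*73.8 = 67.78 F

67.78 F


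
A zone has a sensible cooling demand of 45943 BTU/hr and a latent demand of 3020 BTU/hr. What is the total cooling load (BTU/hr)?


Qt = 45943 + 3020 = 48963 BTU/hr

48963 BTU/hr


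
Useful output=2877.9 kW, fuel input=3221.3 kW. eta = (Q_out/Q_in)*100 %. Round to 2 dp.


eta = (2877.9/3221.3)*100 = 89.34 %

89.34 %


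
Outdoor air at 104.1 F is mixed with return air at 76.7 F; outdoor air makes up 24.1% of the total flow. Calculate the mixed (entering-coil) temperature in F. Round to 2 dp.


T_mix = 76.7 + (24.1/100)*(104.1-76.7) = 83.30 F

83.30 F


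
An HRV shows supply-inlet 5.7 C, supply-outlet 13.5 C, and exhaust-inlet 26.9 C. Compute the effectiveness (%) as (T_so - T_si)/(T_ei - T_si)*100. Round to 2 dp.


eff = (13.5-5.7)/(26.9-5.7)*100 = 36.79 %

36.79 %


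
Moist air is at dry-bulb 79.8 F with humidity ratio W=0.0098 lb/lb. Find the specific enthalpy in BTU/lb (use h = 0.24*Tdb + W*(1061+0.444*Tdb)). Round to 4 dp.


h = 0.24*79.8 + 0.0098*(1061+0.444*79.8) = 29.8970 BTU/lb

29.8970 BTU/lb


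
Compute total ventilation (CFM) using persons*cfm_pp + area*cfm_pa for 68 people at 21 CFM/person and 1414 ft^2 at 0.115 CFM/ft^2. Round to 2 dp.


Total = 68*21 + 1414*0.115 = 1590.61 CFM

1590.61 CFM


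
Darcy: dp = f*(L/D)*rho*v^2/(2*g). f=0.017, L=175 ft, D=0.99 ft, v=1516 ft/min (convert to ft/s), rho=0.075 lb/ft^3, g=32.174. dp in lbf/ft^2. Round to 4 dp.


v_fps = 1516/60 = 25.2667 ft/s
dp = 0.017*(175/0.99)*0.075*25.2667^2/(2*32.174) = 2.2360 lbf/ft^2

2.2360 lbf/ft^2


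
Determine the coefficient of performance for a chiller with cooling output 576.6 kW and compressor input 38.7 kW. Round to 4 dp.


COP = 576.6 / 38.7 = 14.8992

14.8992


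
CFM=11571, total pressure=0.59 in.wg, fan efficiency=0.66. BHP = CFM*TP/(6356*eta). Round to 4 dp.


BHP = 11571 * 0.59 / (6356 * 0.66) = 1.6274 hp

1.6274 hp


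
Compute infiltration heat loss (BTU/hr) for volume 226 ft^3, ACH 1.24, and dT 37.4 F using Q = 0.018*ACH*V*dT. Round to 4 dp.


Q = 0.018 * 1.24 * 226 * 37.4 = 188.6576 BTU/hr

188.6576 BTU/hr


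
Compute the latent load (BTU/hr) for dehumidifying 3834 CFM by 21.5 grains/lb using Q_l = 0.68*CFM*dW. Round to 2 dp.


Q = 0.68 * 3834 * 21.5 = 56053.08 BTU/hr

56053.08 BTU/hr


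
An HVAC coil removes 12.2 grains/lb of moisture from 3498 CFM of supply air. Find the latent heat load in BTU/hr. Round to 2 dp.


Q = 0.68 * 3498 * 12.2 = 29019.41 BTU/hr

29019.41 BTU/hr


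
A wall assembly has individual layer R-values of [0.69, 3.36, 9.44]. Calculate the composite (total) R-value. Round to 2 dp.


R_total = 0.69 + 3.36 + 9.44 = 13.49

13.49


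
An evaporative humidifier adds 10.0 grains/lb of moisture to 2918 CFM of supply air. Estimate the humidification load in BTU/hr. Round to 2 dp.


Q = 0.68 * 2918 * 10.0 = 19842.40 BTU/hr

19842.40 BTU/hr


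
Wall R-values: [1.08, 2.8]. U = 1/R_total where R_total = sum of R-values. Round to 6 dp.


R_total = 1.08 + 2.8 = 3.88
U = 1/3.88 = 0.257732

0.257732


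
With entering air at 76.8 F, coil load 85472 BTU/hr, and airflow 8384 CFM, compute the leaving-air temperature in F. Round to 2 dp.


dT = 85472/(1.08*8384) = 9.4395
T_leave = 76.8 - 9.4395 = 67.36 F

67.36 F


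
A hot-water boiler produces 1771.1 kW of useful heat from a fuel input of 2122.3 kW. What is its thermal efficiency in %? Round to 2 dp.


eta = (1771.1/2122.3)*100 = 83.45 %

83.45 %


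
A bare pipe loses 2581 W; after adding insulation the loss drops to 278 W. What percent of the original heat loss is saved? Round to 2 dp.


Savings = ((2581-278)/2581)*100 = 89.23 %

89.23 %


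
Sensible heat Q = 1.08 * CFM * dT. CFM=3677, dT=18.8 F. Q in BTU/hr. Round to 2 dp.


Q = 1.08 * 3677 * 18.8 = 74657.81 BTU/hr

74657.81 BTU/hr


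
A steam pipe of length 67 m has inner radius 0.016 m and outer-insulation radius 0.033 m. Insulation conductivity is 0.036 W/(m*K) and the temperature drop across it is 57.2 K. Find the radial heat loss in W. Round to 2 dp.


Q = 2*pi*0.036*67*57.2/ln(0.033/0.016) = 1197.47 W

1197.47 W


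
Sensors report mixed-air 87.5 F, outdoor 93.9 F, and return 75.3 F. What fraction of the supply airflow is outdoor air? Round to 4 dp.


frac = (87.5 - 75.3) / (93.9 - 75.3) = 0.6559

0.6559


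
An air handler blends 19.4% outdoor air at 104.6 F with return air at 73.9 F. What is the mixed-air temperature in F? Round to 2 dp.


T_mix = 73.9 + (19.4/100)*(104.6-73.9) = 79.86 F

79.86 F


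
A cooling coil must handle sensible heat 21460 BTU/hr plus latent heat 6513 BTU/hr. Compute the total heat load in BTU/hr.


Qt = 21460 + 6513 = 27973 BTU/hr

27973 BTU/hr


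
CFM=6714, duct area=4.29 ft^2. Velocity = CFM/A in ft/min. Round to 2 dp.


V = 6714 / 4.29 = 1565.03 ft/min

1565.03 ft/min


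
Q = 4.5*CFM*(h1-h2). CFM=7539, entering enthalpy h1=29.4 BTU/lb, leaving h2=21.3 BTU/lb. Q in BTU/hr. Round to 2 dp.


Q = 4.5 * 7539 * (29.4 - 21.3) = 274796.55 BTU/hr

274796.55 BTU/hr


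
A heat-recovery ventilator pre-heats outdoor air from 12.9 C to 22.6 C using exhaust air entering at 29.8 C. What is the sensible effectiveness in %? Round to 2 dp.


eff = (22.6-12.9)/(29.8-12.9)*100 = 57.40 %

57.40 %


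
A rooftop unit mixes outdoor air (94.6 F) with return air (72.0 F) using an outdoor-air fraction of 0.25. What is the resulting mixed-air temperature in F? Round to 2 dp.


T_mix = 0.25*94.6 + 0.75*72.0 = 77.65 F

77.65 F


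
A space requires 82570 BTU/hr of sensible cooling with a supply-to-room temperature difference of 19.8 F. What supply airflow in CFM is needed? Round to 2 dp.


CFM = 82570 / (1.08 * 19.8) = 3861.30

3861.30 CFM


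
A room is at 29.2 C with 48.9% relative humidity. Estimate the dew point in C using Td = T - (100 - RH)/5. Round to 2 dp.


Td = 29.2 - (100-48.9)/5 = 18.98 C

18.98 C


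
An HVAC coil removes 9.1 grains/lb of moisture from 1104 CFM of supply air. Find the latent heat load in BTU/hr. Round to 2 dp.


Q = 0.68 * 1104 * 9.1 = 6831.55 BTU/hr

6831.55 BTU/hr


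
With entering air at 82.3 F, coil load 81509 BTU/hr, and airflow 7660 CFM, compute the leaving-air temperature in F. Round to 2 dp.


dT = 81509/(1.08*7660) = 9.8526
T_leave = 82.3 - 9.8526 = 72.45 F

72.45 F


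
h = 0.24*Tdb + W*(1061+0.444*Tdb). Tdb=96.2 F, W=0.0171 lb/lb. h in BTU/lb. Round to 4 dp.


h = 0.24*96.2 + 0.0171*(1061+0.444*96.2) = 41.9615 BTU/lb

41.9615 BTU/lb


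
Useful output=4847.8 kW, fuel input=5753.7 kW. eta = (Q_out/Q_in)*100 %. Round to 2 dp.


eta = (4847.8/5753.7)*100 = 84.26 %

84.26 %


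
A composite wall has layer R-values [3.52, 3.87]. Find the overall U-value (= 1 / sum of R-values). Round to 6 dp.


R_total = 3.52 + 3.87 = 7.39
U = 1/7.39 = 0.135318

0.135318


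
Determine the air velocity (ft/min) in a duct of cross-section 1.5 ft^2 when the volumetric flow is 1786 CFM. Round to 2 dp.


V = 1786 / 1.5 = 1190.67 ft/min

1190.67 ft/min


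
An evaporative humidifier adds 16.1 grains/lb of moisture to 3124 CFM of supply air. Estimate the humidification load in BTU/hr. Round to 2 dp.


Q = 0.68 * 3124 * 16.1 = 34201.55 BTU/hr

34201.55 BTU/hr


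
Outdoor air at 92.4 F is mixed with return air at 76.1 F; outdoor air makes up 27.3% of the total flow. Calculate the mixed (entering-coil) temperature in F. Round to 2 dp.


T_mix = 76.1 + (27.3/100)*(92.4-76.1) = 80.55 F

80.55 F


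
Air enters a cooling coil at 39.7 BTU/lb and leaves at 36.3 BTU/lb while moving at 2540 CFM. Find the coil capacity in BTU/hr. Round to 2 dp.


Q = 4.5 * 2540 * (39.7 - 36.3) = 38862.00 BTU/hr

38862.00 BTU/hr


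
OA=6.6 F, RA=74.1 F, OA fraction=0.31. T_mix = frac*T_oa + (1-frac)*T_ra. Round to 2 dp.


T_mix = 0.31*6.6 + 0.69*74.1 = 53.18 F

53.18 F


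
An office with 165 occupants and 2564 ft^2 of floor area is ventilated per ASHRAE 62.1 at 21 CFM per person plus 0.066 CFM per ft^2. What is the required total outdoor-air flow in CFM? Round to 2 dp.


Total = 165*21 + 2564*0.066 = 3634.22 CFM

3634.22 CFM


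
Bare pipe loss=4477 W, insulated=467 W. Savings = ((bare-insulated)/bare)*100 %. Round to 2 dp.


Savings = ((4477-467)/4477)*100 = 89.57 %

89.57 %


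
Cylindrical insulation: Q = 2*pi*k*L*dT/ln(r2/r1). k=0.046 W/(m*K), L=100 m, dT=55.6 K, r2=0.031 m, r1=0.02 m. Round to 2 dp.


Q = 2*pi*0.046*100*55.6/ln(0.031/0.02) = 3666.79 W

3666.79 W


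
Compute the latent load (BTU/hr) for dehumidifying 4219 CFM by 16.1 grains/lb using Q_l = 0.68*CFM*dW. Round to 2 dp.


Q = 0.68 * 4219 * 16.1 = 46189.61 BTU/hr

46189.61 BTU/hr


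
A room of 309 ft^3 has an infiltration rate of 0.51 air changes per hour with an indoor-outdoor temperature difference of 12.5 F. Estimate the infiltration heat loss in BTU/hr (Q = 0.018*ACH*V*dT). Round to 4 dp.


Q = 0.018 * 0.51 * 309 * 12.5 = 35.4578 BTU/hr

35.4578 BTU/hr


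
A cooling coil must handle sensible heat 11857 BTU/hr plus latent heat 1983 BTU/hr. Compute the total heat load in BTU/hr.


Qt = 11857 + 1983 = 13840 BTU/hr

13840 BTU/hr


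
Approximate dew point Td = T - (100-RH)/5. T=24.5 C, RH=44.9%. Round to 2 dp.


Td = 24.5 - (100-44.9)/5 = 13.48 C

13.48 C


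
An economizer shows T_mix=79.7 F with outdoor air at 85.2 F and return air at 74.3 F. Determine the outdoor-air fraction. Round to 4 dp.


frac = (79.7 - 74.3) / (85.2 - 74.3) = 0.4954

0.4954


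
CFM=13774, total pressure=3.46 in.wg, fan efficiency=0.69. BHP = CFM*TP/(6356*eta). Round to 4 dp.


BHP = 13774 * 3.46 / (6356 * 0.69) = 10.8668 hp

10.8668 hp


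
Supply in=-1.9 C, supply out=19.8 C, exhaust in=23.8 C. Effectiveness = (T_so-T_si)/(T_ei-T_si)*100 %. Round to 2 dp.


eff = (19.8-(-1.9))/(23.8-(-1.9))*100 = 84.44 %

84.44 %


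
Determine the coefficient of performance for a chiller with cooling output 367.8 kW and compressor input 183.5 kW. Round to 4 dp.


COP = 367.8 / 183.5 = 2.0044

2.0044


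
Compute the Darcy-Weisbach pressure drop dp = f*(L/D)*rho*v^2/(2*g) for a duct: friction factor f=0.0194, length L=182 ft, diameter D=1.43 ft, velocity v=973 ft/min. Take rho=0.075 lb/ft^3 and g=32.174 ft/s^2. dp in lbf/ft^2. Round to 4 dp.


v_fps = 973/60 = 16.2167 ft/s
dp = 0.0194*(182/1.43)*0.075*16.2167^2/(2*32.174) = 0.7568 lbf/ft^2

0.7568 lbf/ft^2


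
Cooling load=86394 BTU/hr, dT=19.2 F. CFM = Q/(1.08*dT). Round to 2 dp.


CFM = 86394 / (1.08 * 19.2) = 4166.38

4166.38 CFM


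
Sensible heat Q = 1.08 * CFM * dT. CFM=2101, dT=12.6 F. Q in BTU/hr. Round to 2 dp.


Q = 1.08 * 2101 * 12.6 = 28590.41 BTU/hr

28590.41 BTU/hr


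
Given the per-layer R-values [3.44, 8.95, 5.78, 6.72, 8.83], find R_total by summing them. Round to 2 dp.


R_total = 3.44 + 8.95 + 5.78 + 6.72 + 8.83 = 33.72

33.72


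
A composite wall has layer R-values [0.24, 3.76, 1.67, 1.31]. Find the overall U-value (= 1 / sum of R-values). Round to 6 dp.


R_total = 0.24 + 3.76 + 1.67 + 1.31 = 6.98
U = 1/6.98 = 0.143266

0.143266


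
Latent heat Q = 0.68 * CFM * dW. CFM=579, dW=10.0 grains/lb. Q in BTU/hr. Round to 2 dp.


Q = 0.68 * 579 * 10.0 = 3937.20 BTU/hr

3937.20 BTU/hr


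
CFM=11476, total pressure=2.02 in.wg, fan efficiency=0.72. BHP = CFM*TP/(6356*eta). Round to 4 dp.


BHP = 11476 * 2.02 / (6356 * 0.72) = 5.0655 hp

5.0655 hp


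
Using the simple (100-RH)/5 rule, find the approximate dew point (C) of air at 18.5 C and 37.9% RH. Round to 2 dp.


Td = 18.5 - (100-37.9)/5 = 6.08 C

6.08 C


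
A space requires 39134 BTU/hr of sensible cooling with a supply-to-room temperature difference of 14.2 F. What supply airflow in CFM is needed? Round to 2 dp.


CFM = 39134 / (1.08 * 14.2) = 2551.77

2551.77 CFM


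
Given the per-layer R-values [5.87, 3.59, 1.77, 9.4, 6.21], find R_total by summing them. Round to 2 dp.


R_total = 5.87 + 3.59 + 1.77 + 9.4 + 6.21 = 26.84

26.84


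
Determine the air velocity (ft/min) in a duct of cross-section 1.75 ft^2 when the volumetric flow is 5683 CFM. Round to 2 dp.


V = 5683 / 1.75 = 3247.43 ft/min

3247.43 ft/min


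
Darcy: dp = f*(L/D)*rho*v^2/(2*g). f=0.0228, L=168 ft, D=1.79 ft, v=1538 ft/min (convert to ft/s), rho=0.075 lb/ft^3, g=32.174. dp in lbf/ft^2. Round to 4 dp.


v_fps = 1538/60 = 25.6333 ft/s
dp = 0.0228*(168/1.79)*0.075*25.6333^2/(2*32.174) = 1.6388 lbf/ft^2

1.6388 lbf/ft^2


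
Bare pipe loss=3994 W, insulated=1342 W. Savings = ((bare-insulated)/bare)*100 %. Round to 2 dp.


Savings = ((3994-1342)/3994)*100 = 66.40 %

66.40 %


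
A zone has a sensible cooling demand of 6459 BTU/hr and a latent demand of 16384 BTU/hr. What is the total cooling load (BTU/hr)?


Qt = 6459 + 16384 = 22843 BTU/hr

22843 BTU/hr


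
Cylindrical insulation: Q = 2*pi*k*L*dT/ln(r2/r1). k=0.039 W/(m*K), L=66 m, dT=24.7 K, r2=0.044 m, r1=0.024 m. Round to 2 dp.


Q = 2*pi*0.039*66*24.7/ln(0.044/0.024) = 659.05 W

659.05 W


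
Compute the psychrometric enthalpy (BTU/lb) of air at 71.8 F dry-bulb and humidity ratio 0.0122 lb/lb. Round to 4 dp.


h = 0.24*71.8 + 0.0122*(1061+0.444*71.8) = 30.5651 BTU/lb

30.5651 BTU/lb


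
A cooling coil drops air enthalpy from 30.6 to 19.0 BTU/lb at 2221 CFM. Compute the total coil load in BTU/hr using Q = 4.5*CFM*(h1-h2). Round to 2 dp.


Q = 4.5 * 2221 * (30.6 - 19.0) = 115936.20 BTU/hr

115936.20 BTU/hr


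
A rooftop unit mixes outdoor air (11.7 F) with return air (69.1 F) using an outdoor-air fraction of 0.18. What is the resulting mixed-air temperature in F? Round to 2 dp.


T_mix = 0.18*11.7 + 0.82*69.1 = 58.77 F

58.77 F


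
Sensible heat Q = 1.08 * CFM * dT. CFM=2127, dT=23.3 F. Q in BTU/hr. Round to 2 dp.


Q = 1.08 * 2127 * 23.3 = 53523.83 BTU/hr

53523.83 BTU/hr


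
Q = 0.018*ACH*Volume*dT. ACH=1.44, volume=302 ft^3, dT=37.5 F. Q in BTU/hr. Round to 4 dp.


Q = 0.018 * 1.44 * 302 * 37.5 = 293.5440 BTU/hr

293.5440 BTU/hr


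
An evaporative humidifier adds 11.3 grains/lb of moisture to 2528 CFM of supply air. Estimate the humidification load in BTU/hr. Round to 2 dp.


Q = 0.68 * 2528 * 11.3 = 19425.15 BTU/hr

19425.15 BTU/hr


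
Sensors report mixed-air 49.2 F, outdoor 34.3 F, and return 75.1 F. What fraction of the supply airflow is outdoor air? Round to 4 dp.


frac = (49.2 - 75.1) / (34.3 - 75.1) = 0.6348

0.6348


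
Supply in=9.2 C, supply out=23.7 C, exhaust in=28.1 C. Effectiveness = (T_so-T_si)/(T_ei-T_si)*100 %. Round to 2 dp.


eff = (23.7-9.2)/(28.1-9.2)*100 = 76.72 %

76.72 %


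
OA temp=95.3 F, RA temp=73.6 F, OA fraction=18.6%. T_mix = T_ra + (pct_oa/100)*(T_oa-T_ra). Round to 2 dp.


T_mix = 73.6 + (18.6/100)*(95.3-73.6) = 77.64 F

77.64 F


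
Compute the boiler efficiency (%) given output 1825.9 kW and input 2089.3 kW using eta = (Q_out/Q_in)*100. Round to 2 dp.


eta = (1825.9/2089.3)*100 = 87.39 %

87.39 %


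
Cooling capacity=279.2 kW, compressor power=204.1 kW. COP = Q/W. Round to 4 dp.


COP = 279.2 / 204.1 = 1.3680

1.3680


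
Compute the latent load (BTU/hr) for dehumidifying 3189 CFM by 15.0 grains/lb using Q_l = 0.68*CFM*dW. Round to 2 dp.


Q = 0.68 * 3189 * 15.0 = 32527.80 BTU/hr

32527.80 BTU/hr


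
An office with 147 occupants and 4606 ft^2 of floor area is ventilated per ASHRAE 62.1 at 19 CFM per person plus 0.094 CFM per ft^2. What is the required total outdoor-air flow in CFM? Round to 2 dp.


Total = 147*19 + 4606*0.094 = 3225.96 CFM

3225.96 CFM


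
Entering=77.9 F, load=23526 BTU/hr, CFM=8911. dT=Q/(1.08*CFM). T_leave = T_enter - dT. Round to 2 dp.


dT = 23526/(1.08*8911) = 2.4445
T_leave = 77.9 - 2.4445 = 75.46 F

75.46 F


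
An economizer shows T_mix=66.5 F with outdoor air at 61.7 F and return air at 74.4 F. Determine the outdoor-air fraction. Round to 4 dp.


frac = (66.5 - 74.4) / (61.7 - 74.4) = 0.6220

0.6220


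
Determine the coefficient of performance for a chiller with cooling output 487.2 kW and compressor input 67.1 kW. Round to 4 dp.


COP = 487.2 / 67.1 = 7.2608

7.2608


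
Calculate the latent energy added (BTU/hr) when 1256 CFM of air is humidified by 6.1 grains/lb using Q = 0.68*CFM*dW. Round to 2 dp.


Q = 0.68 * 1256 * 6.1 = 5209.89 BTU/hr

5209.89 BTU/hr


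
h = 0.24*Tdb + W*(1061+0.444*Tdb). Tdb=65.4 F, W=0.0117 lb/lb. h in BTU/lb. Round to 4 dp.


h = 0.24*65.4 + 0.0117*(1061+0.444*65.4) = 28.4494 BTU/lb

28.4494 BTU/lb


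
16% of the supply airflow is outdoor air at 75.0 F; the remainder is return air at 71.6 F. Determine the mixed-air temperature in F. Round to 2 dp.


T_mix = 0.16*75.0 + 0.84*71.6 = 72.14 F

72.14 F


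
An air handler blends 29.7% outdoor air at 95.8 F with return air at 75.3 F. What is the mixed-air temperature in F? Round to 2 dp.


T_mix = 75.3 + (29.7/100)*(95.8-75.3) = 81.39 F

81.39 F


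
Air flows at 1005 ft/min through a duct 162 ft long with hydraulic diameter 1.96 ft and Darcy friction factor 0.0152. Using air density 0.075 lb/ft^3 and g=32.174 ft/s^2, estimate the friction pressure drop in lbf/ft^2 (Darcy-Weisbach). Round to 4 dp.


v_fps = 1005/60 = 16.75 ft/s
dp = 0.0152*(162/1.96)*0.075*16.75^2/(2*32.174) = 0.4108 lbf/ft^2

0.4108 lbf/ft^2


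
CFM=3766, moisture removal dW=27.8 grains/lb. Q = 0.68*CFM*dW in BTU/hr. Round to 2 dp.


Q = 0.68 * 3766 * 27.8 = 71192.46 BTU/hr

71192.46 BTU/hr


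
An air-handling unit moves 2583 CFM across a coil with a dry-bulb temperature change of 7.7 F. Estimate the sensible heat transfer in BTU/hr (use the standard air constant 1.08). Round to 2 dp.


Q = 1.08 * 2583 * 7.7 = 21480.23 BTU/hr

21480.23 BTU/hr


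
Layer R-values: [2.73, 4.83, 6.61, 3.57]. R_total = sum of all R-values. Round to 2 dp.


R_total = 2.73 + 4.83 + 6.61 + 3.57 = 17.74

17.74


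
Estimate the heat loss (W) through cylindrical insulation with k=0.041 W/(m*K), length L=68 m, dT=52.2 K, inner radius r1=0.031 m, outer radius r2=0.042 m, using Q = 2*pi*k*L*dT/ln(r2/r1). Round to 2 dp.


Q = 2*pi*0.041*68*52.2/ln(0.042/0.031) = 3011.09 W

3011.09 W


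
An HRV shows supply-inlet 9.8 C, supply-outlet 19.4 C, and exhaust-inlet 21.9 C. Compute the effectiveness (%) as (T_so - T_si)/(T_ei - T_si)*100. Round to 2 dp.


eff = (19.4-9.8)/(21.9-9.8)*100 = 79.34 %

79.34 %


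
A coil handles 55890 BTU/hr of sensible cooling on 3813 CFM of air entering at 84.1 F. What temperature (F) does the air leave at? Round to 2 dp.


dT = 55890/(1.08*3813) = 13.5720
T_leave = 84.1 - 13.5720 = 70.53 F

70.53 F


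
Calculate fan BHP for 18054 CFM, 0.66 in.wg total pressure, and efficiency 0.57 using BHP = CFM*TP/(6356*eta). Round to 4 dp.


BHP = 18054 * 0.66 / (6356 * 0.57) = 3.2890 hp

3.2890 hp


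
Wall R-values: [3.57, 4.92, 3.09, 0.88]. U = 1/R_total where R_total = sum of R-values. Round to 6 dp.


R_total = 3.57 + 4.92 + 3.09 + 0.88 = 12.46
U = 1/12.46 = 0.080257

0.080257


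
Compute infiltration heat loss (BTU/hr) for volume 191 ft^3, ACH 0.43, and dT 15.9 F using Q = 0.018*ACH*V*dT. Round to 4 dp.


Q = 0.018 * 0.43 * 191 * 15.9 = 23.5056 BTU/hr

23.5056 BTU/hr


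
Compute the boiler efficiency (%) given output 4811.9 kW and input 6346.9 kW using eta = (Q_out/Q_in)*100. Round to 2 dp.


eta = (4811.9/6346.9)*100 = 75.81 %

75.81 %


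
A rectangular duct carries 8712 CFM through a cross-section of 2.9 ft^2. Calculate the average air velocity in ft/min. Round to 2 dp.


V = 8712 / 2.9 = 3004.14 ft/min

3004.14 ft/min


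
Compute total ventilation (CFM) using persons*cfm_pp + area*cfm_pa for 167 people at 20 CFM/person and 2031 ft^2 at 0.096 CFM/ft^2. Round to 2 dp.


Total = 167*20 + 2031*0.096 = 3534.98 CFM

3534.98 CFM


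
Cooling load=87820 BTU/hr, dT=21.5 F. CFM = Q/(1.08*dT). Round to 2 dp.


CFM = 87820 / (1.08 * 21.5) = 3782.08

3782.08 CFM


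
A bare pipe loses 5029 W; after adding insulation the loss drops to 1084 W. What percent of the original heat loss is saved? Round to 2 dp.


Savings = ((5029-1084)/5029)*100 = 78.45 %

78.45 %


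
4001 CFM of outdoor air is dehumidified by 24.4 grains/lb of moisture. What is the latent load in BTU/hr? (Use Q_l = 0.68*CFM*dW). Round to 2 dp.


Q = 0.68 * 4001 * 24.4 = 66384.59 BTU/hr

66384.59 BTU/hr


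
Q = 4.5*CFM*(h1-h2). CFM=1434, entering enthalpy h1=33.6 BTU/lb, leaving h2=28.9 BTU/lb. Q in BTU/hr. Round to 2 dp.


Q = 4.5 * 1434 * (33.6 - 28.9) = 30329.10 BTU/hr

30329.10 BTU/hr


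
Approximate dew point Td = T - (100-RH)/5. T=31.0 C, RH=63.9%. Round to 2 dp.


Td = 31.0 - (100-63.9)/5 = 23.78 C

23.78 C


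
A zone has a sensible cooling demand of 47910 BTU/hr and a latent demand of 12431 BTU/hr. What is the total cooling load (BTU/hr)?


Qt = 47910 + 12431 = 60341 BTU/hr

60341 BTU/hr


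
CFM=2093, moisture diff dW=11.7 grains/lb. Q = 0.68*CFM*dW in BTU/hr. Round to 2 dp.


Q = 0.68 * 2093 * 11.7 = 16651.91 BTU/hr

16651.91 BTU/hr


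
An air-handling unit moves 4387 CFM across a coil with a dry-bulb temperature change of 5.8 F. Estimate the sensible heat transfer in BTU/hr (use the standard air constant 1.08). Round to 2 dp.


Q = 1.08 * 4387 * 5.8 = 27480.17 BTU/hr

27480.17 BTU/hr


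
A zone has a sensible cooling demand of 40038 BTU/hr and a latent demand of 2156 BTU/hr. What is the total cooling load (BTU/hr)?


Qt = 40038 + 2156 = 42194 BTU/hr

42194 BTU/hr


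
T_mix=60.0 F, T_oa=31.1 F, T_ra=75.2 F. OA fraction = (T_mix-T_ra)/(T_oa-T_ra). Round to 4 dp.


frac = (60.0 - 75.2) / (31.1 - 75.2) = 0.3447

0.3447


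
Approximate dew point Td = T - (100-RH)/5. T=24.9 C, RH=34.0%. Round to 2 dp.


Td = 24.9 - (100-34.0)/5 = 11.70 C

11.70 C


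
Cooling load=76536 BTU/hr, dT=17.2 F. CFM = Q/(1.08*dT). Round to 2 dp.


CFM = 76536 / (1.08 * 17.2) = 4120.16

4120.16 CFM


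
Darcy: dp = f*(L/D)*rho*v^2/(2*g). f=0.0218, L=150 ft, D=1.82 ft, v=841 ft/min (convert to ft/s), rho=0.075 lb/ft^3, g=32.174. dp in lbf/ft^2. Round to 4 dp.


v_fps = 841/60 = 14.0167 ft/s
dp = 0.0218*(150/1.82)*0.075*14.0167^2/(2*32.174) = 0.4114 lbf/ft^2

0.4114 lbf/ft^2


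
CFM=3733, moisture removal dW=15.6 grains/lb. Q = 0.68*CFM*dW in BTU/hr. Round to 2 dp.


Q = 0.68 * 3733 * 15.6 = 39599.66 BTU/hr

39599.66 BTU/hr


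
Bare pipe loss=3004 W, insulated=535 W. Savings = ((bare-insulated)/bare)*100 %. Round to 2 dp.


Savings = ((3004-535)/3004)*100 = 82.19 %

82.19 %


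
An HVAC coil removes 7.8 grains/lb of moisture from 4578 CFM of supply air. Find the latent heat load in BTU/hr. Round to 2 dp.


Q = 0.68 * 4578 * 7.8 = 24281.71 BTU/hr

24281.71 BTU/hr


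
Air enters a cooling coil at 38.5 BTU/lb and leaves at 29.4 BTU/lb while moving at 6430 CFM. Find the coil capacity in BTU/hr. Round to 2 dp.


Q = 4.5 * 6430 * (38.5 - 29.4) = 263308.50 BTU/hr

263308.50 BTU/hr


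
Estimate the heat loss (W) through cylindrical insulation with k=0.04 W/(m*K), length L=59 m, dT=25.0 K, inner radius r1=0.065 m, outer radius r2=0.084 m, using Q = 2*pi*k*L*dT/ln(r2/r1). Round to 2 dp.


Q = 2*pi*0.04*59*25.0/ln(0.084/0.065) = 1445.65 W

1445.65 W


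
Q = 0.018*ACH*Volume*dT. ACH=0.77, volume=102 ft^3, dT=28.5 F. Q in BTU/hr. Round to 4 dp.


Q = 0.018 * 0.77 * 102 * 28.5 = 40.2910 BTU/hr

40.2910 BTU/hr


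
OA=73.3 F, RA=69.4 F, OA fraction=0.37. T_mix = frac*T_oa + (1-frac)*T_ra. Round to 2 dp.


T_mix = 0.37*73.3 + 0.63*69.4 = 70.84 F

70.84 F


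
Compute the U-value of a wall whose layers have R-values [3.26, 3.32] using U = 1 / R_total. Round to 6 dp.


R_total = 3.26 + 3.32 = 6.58
U = 1/6.58 = 0.151976

0.151976


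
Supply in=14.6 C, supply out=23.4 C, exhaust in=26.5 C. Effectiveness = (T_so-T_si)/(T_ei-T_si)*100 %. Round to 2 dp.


eff = (23.4-14.6)/(26.5-14.6)*100 = 73.95 %

73.95 %


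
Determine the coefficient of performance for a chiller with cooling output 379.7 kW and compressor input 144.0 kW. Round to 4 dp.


COP = 379.7 / 144.0 = 2.6368

2.6368


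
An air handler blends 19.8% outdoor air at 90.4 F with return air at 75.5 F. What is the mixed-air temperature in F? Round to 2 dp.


T_mix = 75.5 + (19.8/100)*(90.4-75.5) = 78.45 F

78.45 F


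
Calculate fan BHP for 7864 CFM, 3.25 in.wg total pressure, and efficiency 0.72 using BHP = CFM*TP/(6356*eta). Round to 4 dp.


BHP = 7864 * 3.25 / (6356 * 0.72) = 5.5848 hp

5.5848 hp


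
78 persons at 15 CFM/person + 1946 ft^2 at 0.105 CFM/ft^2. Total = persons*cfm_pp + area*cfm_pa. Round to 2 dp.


Total = 78*15 + 1946*0.105 = 1374.33 CFM

1374.33 CFM


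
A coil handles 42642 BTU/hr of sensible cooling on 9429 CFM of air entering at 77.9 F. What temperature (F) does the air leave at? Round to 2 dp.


dT = 42642/(1.08*9429) = 4.1874
T_leave = 77.9 - 4.1874 = 73.71 F

73.71 F


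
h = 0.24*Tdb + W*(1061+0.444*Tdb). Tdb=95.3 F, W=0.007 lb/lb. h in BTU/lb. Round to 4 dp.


h = 0.24*95.3 + 0.007*(1061+0.444*95.3) = 30.5952 BTU/lb

30.5952 BTU/lb


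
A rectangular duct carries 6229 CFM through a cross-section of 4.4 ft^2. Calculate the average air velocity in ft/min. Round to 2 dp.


V = 6229 / 4.4 = 1415.68 ft/min

1415.68 ft/min


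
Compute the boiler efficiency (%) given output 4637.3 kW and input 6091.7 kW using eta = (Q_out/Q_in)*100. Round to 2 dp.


eta = (4637.3/6091.7)*100 = 76.12 %

76.12 %


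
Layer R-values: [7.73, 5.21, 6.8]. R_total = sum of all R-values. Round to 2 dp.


R_total = 7.73 + 5.21 + 6.8 = 19.74

19.74


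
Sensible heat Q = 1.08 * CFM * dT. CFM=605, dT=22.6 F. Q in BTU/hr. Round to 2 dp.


Q = 1.08 * 605 * 22.6 = 14766.84 BTU/hr

14766.84 BTU/hr


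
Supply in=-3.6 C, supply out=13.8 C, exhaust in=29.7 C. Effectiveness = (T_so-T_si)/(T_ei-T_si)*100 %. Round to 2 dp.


eff = (13.8-(-3.6))/(29.7-(-3.6))*100 = 52.25 %

52.25 %


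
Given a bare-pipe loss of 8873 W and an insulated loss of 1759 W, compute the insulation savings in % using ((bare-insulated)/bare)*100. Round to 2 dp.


Savings = ((8873-1759)/8873)*100 = 80.18 %

80.18 %


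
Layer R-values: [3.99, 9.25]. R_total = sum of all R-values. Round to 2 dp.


R_total = 3.99 + 9.25 = 13.24

13.24


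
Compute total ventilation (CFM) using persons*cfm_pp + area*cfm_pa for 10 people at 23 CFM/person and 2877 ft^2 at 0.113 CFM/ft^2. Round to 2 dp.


Total = 10*23 + 2877*0.113 = 555.10 CFM

555.10 CFM


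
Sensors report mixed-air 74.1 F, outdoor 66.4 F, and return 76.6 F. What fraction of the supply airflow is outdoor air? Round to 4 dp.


frac = (74.1 - 76.6) / (66.4 - 76.6) = 0.2451

0.2451


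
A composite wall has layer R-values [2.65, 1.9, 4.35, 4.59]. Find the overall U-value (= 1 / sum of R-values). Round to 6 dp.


R_total = 2.65 + 1.9 + 4.35 + 4.59 = 13.49
U = 1/13.49 = 0.074129

0.074129


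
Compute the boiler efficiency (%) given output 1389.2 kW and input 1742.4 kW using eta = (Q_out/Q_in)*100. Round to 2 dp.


eta = (1389.2/1742.4)*100 = 79.73 %

79.73 %


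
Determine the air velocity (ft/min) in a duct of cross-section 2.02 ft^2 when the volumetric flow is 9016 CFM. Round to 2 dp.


V = 9016 / 2.02 = 4463.37 ft/min

4463.37 ft/min
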